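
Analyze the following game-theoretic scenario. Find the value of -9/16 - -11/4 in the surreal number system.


x = -9/16, y = -11/4
Converting to common denominator: 16
x = -9/16, y = -44/16
x - y = -9/16 - -11/4 = 35/16

35/16


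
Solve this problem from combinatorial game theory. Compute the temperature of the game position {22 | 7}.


The game is {22 | 7}, a switch {a | b} with numbers a > b.
Cooling {a | b} by t gives {a - t | b + t}, which stops being hot when a - t = b + t, i.e. at t = (a - b)/2. So the temperature of a switch is (a - b)/2.
Temperature = (Left option - Right option) / 2
= (22 - (7)) / 2
= 15 / 2
= 15/2

15/2


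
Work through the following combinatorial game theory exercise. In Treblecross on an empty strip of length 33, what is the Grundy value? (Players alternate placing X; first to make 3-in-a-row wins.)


Treblecross: place X on empty cells; 3-in-a-row wins.
Playing within two cells of an existing X lets the opponent win at once, so sensible play treats the cells i-2..i+2 around each X as dead. The player left with no safe cell loses, so this is a normal-play take-away game on strips of safe cells.
Placing X at cell i (0-indexed) of a strip of k safe cells leaves independent strips of sizes max(0, i-2) and max(0, k-i-3). Hence G(k) = mex{ G(max(0,i-2)) XOR G(max(0,k-i-3)) : 0 <= i < k }, with G(0) = 0.
G(1): splits (0,0):0^0=0 -> mex({0}) = 1
G(2): splits (0,0):0^0=0 -> mex({0}) = 1
G(3): splits (0,0):0^0=0 -> mex({0}) = 1
G(4): splits (0,1):0^1=1 (0,0):0^0=0 -> mex({0, 1}) = 2
G(5): splits (0,2):0^1=1 (0,1):0^1=1 (0,0):0^0=0 -> mex({0, 1}) = 2
G(6) = mex({1}) = 0
G(7) = mex({0, 1, 2}) = 3
G(8) = mex({0, 1, 2}) = 3
G(9) = mex({0, 2}) = 1
G(10) = mex({0, 2, 3}) = 1
G(11) = mex({0, 3}) = 1
G(12) = mex({1, 3}) = 0
G(13) = mex({0, 1, 2, 3}) = 4
G(14) = mex({0, 1, 2}) = 3
G(15) = mex({0, 1, 2}) = 3
G(16) = mex({0, 1, 2, 4}) = 3
G(17) = mex({0, 1, 3, 4}) = 2
G(18) = mex({0, 1, 3, 4}) = 2
G(19) = mex({0, 1, 3, 5}) = 2
G(20) = mex({0, 1, 2, 3, 5}) = 4
G(21) = mex({0, 1, 2, 3, 5}) = 4
G(22) = mex({1, 2, 6}) = 0
G(23) = mex({0, 1, 2, 3, 4, 6}) = 5
G(24) = mex({0, 1, 2, 3, 4}) = 5
G(25) = mex({0, 1, 3, 4, 7}) = 2
G(26) = mex({0, 1, 3, 4, 5, 7}) = 2
G(27) = mex({0, 1, 3, 5}) = 2
G(28) = mex({0, 1, 2, 5}) = 3
G(29) = mex({0, 1, 2, 4, 5, 6}) = 3
G(30) = mex({1, 2, 4, 6}) = 0
G(31) = mex({0, 1, 2, 3, 4, 6}) = 5
G(32) = mex({1, 2, 3, 4, 7}) = 0
G(33) = mex({0, 3, 7}) = 1
Therefore G(33) = 1.

1


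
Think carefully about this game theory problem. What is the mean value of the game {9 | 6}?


Game = {9 | 6}, a switch {a | b} with numbers a > b.
Its thermograph has left wall a - t and right wall b + t, which meet at t = (a - b)/2, where both equal (a + b)/2. So the mast (mean value) is at (a + b)/2.
Mean = (9 + (6))/2 = 15/2 = 15/2

15/2


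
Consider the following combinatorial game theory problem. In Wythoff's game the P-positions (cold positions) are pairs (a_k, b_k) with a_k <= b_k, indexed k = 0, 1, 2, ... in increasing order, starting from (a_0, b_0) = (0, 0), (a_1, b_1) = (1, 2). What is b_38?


By Wythoff's theorem, a_k = floor(k * phi) and b_k = floor(k * phi^2) = a_k + k, where phi = (1 + sqrt(5))/2 is the golden ratio.
phi = (1 + sqrt(5))/2 = 1.618034
phi^2 = phi + 1 = 2.618034
k = 38
k * phi^2 = 38 * 2.618034 = 99.485292
b_38 = floor(k * phi^2) = 99 (check: a_38 + k = 61 + 38 = 99)

99


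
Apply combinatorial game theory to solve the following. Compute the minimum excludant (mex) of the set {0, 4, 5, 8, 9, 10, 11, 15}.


Set = {0, 4, 5, 8, 9, 10, 11, 15}
0 is in the set.
1 is NOT in the set. This is the mex.
mex = 1

1


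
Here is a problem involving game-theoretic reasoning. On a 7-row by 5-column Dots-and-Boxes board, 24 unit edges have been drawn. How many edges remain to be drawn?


Grid: 7 x 5 boxes, i.e. 8 rows and 6 columns of dots.
Horizontal edges: (rows + 1) * cols = 8 * 5 = 40
Vertical edges: rows * (cols + 1) = 7 * 6 = 42
Total edges: 40 + 42 = 82
Edges drawn: 24
Remaining: 82 - 24 = 58

58


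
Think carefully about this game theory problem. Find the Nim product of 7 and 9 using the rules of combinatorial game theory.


Nim multiplication is bilinear over XOR: (u XOR v) * w = (u*w) XOR (v*w).
So we split each operand into its bit components and XOR the pairwise Nim products.
7 = 1 + 2 + 4 (as XOR of powers of 2).
9 = 1 + 8 (as XOR of powers of 2).
Using the standard Nim-product table on single bits:
  2*2 = 3,   2*4 = 8,   2*8 = 12,
  4*4 = 6,   4*8 = 11,  8*8 = 13,
and  1*x = x (identity), k*l = l*k (commutative).
Pairwise Nim products:
  1 * 1 = 1
  1 * 8 = 8
  2 * 1 = 2
  2 * 8 = 12
  4 * 1 = 4
  4 * 8 = 11
XOR them: 1 XOR 8 XOR 2 XOR 12 XOR 4 XOR 11 = 8.
Result: 7 * 9 = 8 (in Nim).

8


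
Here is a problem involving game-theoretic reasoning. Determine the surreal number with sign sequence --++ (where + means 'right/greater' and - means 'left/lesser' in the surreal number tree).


Sign expansion: --++
Rule: track bounds (lo, hi), initially (-inf, +inf). On '+', the current value becomes lo and we move to the simplest number in (value, hi): value + 1 if hi = +inf, otherwise the midpoint (value + hi)/2. On '-', the current value becomes hi and we move to value - 1 if lo = -inf, otherwise the midpoint (lo + value)/2.
Start at 0.
Step 1: sign = -, move left. Bounds: (-inf, 0). Value = -1
Step 2: sign = -, move left. Bounds: (-inf, -1). Value = -2
Step 3: sign = +, move right. Bounds: (-2, -1). Value = -3/2
Step 4: sign = +, move right. Bounds: (-3/2, -1). Value = -5/4
The surreal number with sign expansion --++ is -5/4.

-5/4


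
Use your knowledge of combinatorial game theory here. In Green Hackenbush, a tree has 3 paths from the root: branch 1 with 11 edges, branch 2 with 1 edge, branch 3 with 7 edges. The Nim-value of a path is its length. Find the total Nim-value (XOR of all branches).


The tree has 3 branches from the ground vertex.
In Green Hackenbush, the Nim-value of a simple path of length k is k.
Branch 1: length 11, Nim-value = 11
Branch 2: length 1, Nim-value = 1
Branch 3: length 7, Nim-value = 7
Total Nim-value = XOR of all branch values:
0 XOR 11 = 11
11 XOR 1 = 10
10 XOR 7 = 13
Nim-value of the tree = 13

13


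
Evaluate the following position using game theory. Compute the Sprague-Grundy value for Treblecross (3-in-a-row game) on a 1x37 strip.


Treblecross: place X on empty cells; 3-in-a-row wins.
Playing within two cells of an existing X lets the opponent win at once, so sensible play treats the cells i-2..i+2 around each X as dead. The player left with no safe cell loses, so this is a normal-play take-away game on strips of safe cells.
Placing X at cell i (0-indexed) of a strip of k safe cells leaves independent strips of sizes max(0, i-2) and max(0, k-i-3). Hence G(k) = mex{ G(max(0,i-2)) XOR G(max(0,k-i-3)) : 0 <= i < k }, with G(0) = 0.
G(1): splits (0,0):0^0=0 -> mex({0}) = 1
G(2): splits (0,0):0^0=0 -> mex({0}) = 1
G(3): splits (0,0):0^0=0 -> mex({0}) = 1
G(4): splits (0,1):0^1=1 (0,0):0^0=0 -> mex({0, 1}) = 2
G(5): splits (0,2):0^1=1 (0,1):0^1=1 (0,0):0^0=0 -> mex({0, 1}) = 2
G(6) = mex({1}) = 0
G(7) = mex({0, 1, 2}) = 3
G(8) = mex({0, 1, 2}) = 3
G(9) = mex({0, 2}) = 1
G(10) = mex({0, 2, 3}) = 1
G(11) = mex({0, 3}) = 1
G(12) = mex({1, 3}) = 0
G(13) = mex({0, 1, 2, 3}) = 4
G(14) = mex({0, 1, 2}) = 3
G(15) = mex({0, 1, 2}) = 3
G(16) = mex({0, 1, 2, 4}) = 3
G(17) = mex({0, 1, 3, 4}) = 2
G(18) = mex({0, 1, 3, 4}) = 2
G(19) = mex({0, 1, 3, 5}) = 2
G(20) = mex({0, 1, 2, 3, 5}) = 4
G(21) = mex({0, 1, 2, 3, 5}) = 4
G(22) = mex({1, 2, 6}) = 0
G(23) = mex({0, 1, 2, 3, 4, 6}) = 5
G(24) = mex({0, 1, 2, 3, 4}) = 5
G(25) = mex({0, 1, 3, 4, 7}) = 2
G(26) = mex({0, 1, 3, 4, 5, 7}) = 2
G(27) = mex({0, 1, 3, 5}) = 2
G(28) = mex({0, 1, 2, 5}) = 3
G(29) = mex({0, 1, 2, 4, 5, 6}) = 3
G(30) = mex({1, 2, 4, 6}) = 0
G(31) = mex({0, 1, 2, 3, 4, 6}) = 5
G(32) = mex({1, 2, 3, 4, 7}) = 0
G(33) = mex({0, 3, 7}) = 1
G(34) = mex({0, 2, 3, 5, 7}) = 1
G(35) = mex({0, 2, 3, 5, 6}) = 1
G(36) = mex({0, 1, 2, 5, 6}) = 3
G(37) = mex({0, 1, 2, 4, 5, 6}) = 3
Therefore G(37) = 3.

3


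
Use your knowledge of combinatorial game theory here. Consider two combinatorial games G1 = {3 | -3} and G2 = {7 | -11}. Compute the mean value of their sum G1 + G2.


G1 = {3 | -3}, G2 = {7 | -11}
Each is a switch {a | b} with numbers a > b; its mean value is (a + b)/2, and mean value is additive over game sums: m(G1 + G2) = m(G1) + m(G2).
Mean of G1 = (3 + (-3))/2 = 0/2 = 0
Mean of G2 = (7 + (-11))/2 = -4/2 = -2
Mean of G1 + G2 = 0 + -2 = -2

-2


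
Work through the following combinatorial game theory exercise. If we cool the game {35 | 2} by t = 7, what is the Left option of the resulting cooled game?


Original game: {35 | 2} (a switch {a | b} with a > b).
Cooling by t (for t below the temperature (a - b)/2 = 33/2) taxes each move by t: {a | b} cooled by t is {a - t | b + t}.
Cooling amount: t = 7
Cooled Left option: 35 - 7 = 28
Cooled Right option: 2 + 7 = 9
Cooled game: {28 | 9}
Left option = 28

28


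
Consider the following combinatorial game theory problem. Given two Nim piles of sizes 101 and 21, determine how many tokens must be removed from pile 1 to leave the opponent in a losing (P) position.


Piles: 101 and 21
Current XOR: 101 XOR 21 = 112 (non-zero, so this is an N-position).
To make the XOR zero, we need to find a move that balances the piles.
For pile 1 (size 101): target = 101 XOR 112 = 21
We reduce pile 1 from 101 to 21.
Tokens removed: 101 - 21 = 80
Verification: 21 XOR 21 = 0

80


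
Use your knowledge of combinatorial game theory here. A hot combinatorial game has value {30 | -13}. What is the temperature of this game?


The game is {30 | -13}, a switch {a | b} with numbers a > b.
Cooling {a | b} by t gives {a - t | b + t}, which stops being hot when a - t = b + t, i.e. at t = (a - b)/2. So the temperature of a switch is (a - b)/2.
Temperature = (Left option - Right option) / 2
= (30 - (-13)) / 2
= 43 / 2
= 43/2

43/2


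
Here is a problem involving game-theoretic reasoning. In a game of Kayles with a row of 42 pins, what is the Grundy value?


Kayles: a move removes 1 or 2 adjacent pins from a contiguous row.
Removing pins from a row of k leaves two independent rows (a, b) with a + b = k - 1 (one pin) or a + b = k - 2 (two pins); an end removal gives a = 0.
By Sprague-Grundy, G(k) = mex{ G(a) XOR G(b) } over all these splits. G(0) = 0.
G(1): splits (0,0):0^0=0 -> mex({0}) = 1
G(2): splits (0,1):0^1=1 (0,0):0^0=0 -> mex({0, 1}) = 2
G(3): splits (0,2):0^2=2 (1,1):1^1=0 (0,1):0^1=1 -> mex({0, 1, 2}) = 3
G(4): splits (0,3):0^3=3 (1,2):1^2=3 (0,2):0^2=2 (1,1):1^1=0 -> mex({0, 2, 3}) = 1
G(5): splits (0,4):0^1=1 (1,3):1^3=2 (2,2):2^2=0 (0,3):0^3=3 (1,2):1^2=3 -> mex({0, 1, 2, 3}) = 4
G(6) = mex({0, 1, 2, 4}) = 3
G(7) = mex({0, 1, 3, 4, 5}) = 2
G(8) = mex({0, 2, 3, 5, 6}) = 1
G(9) = mex({0, 1, 2, 3, 6, 7}) = 4
G(10) = mex({0, 1, 3, 4, 5, 7}) = 2
G(11) = mex({0, 1, 2, 3, 4, 5}) = 6
G(12) = mex({0, 1, 2, 3, 5, 6, 7}) = 4
G(13) = mex({0, 2, 3, 4, 6, 7}) = 1
G(14) = mex({0, 1, 4, 5, 6, 7}) = 2
G(15) = mex({0, 1, 2, 3, 4, 5, 6}) = 7
G(16) = mex({0, 2, 3, 5, 6, 7}) = 1
G(17) = mex({0, 1, 2, 3, 5, 6, 7}) = 4
G(18) = mex({0, 1, 2, 4, 5, 6}) = 3
G(19) = mex({0, 1, 3, 4, 5, 7}) = 2
G(20) = mex({0, 2, 3, 4, 5, 6, 7}) = 1
G(21) = mex({0, 1, 2, 3, 5, 6, 7}) = 4
G(22) = mex({0, 1, 2, 3, 4, 5, 7}) = 6
G(23) = mex({0, 1, 2, 3, 4, 5, 6}) = 7
G(24) = mex({0, 1, 2, 3, 5, 6, 7}) = 4
G(25) = mex({0, 2, 3, 4, 6, 7}) = 1
G(26) = mex({0, 1, 3, 4, 5, 6, 7}) = 2
G(27) = mex({0, 1, 2, 3, 4, 5, 6, 7}) = 8
G(28) = mex({0, 1, 2, 3, 4, 6, 7, 8}) = 5
G(29) = mex({0, 1, 2, 3, 5, 6, 7, 8, 9}) = 4
G(30) = mex({0, 1, 2, 3, 4, 5, 6, 9, 10}) = 7
G(31) = mex({0, 1, 3, 4, 5, 7, 10, 11}) = 2
G(32) = mex({0, 2, 3, 4, 5, 6, 7, 9, 11}) = 1
G(33) = mex({0, 1, 2, 3, 4, 5, 6, 7, 9, 12}) = 8
G(34) = mex({0, 1, 2, 3, 4, 5, 7, 8, 11, 12}) = 6
G(35) = mex({0, 1, 2, 3, 4, 5, 6, 8, 9, 10, 11}) = 7
G(36) = mex({0, 1, 2, 3, 5, 6, 7, 9, 10}) = 4
G(37) = mex({0, 2, 3, 4, 6, 7, 9, 10, 11, 12}) = 1
G(38) = mex({0, 1, 3, 4, 5, 6, 7, 9, 10, 11, 12}) = 2
G(39) = mex({0, 1, 2, 4, 5, 6, 7, 9, 10, 12, 14}) = 3
G(40) = mex({0, 2, 3, 4, 6, 7, 11, 12, 14}) = 1
G(41) = mex({0, 1, 2, 3, 5, 6, 7, 9, 10, 11, 12}) = 4
G(42) = mex({0, 1, 2, 3, 4, 5, 6, 9, 10}) = 7
Therefore G(42) = 7.

7


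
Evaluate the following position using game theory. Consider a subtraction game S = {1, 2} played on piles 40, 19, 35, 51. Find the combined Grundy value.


Subtraction set: {1, 2}
For this subtraction set, G(n) = n mod 3 (period = max + 1 = 3).
Pile 1 (size 40): G(40) = 40 mod 3 = 1
Pile 2 (size 19): G(19) = 19 mod 3 = 1
Pile 3 (size 35): G(35) = 35 mod 3 = 2
Pile 4 (size 51): G(51) = 51 mod 3 = 0
Total Grundy value = XOR of all: 1 XOR 1 XOR 2 XOR 0 = 2

2


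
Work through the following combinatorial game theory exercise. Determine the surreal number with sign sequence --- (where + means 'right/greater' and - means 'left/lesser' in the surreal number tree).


Sign expansion: ---
Rule: track bounds (lo, hi), initially (-inf, +inf). On '+', the current value becomes lo and we move to the simplest number in (value, hi): value + 1 if hi = +inf, otherwise the midpoint (value + hi)/2. On '-', the current value becomes hi and we move to value - 1 if lo = -inf, otherwise the midpoint (lo + value)/2.
Start at 0.
Step 1: sign = -, move left. Bounds: (-inf, 0). Value = -1
Step 2: sign = -, move left. Bounds: (-inf, -1). Value = -2
Step 3: sign = -, move left. Bounds: (-inf, -2). Value = -3
The surreal number with sign expansion --- is -3.

-3


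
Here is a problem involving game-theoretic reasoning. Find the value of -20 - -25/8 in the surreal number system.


x = -20, y = -25/8
Converting to common denominator: 8
x = -160/8, y = -25/8
x - y = -20 - -25/8 = -135/8

-135/8


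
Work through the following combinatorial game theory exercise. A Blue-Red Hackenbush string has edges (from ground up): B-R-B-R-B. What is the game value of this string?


Edges (from ground): B-R-B-R-B
By Berlekamp's sign-expansion rule, a Blue-Red Hackenbush stalk has the value of the surreal number whose sign sequence is the edge sequence with B -> + and R -> -.
Sign sequence: +-+-+
Trace the sign expansion in the surreal number tree, starting from 0:
Edge 1: B (sign +) -> bounds (0, +inf), value = 1
Edge 2: R (sign -) -> bounds (0, 1), value = 1/2
Edge 3: B (sign +) -> bounds (1/2, 1), value = 3/4
Edge 4: R (sign -) -> bounds (1/2, 3/4), value = 5/8
Edge 5: B (sign +) -> bounds (5/8, 3/4), value = 11/16
Game value = 11/16

11/16


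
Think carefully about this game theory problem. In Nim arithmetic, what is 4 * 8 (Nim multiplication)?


Nim multiplication is bilinear over XOR: (u XOR v) * w = (u*w) XOR (v*w).
So we split each operand into its bit components and XOR the pairwise Nim products.
4 = 4 (as XOR of powers of 2).
8 = 8 (as XOR of powers of 2).
Using the standard Nim-product table on single bits:
  2*2 = 3,   2*4 = 8,   2*8 = 12,
  4*4 = 6,   4*8 = 11,  8*8 = 13,
and  1*x = x (identity), k*l = l*k (commutative).
Pairwise Nim products:
  4 * 8 = 11
XOR them: 11 = 11.
Result: 4 * 8 = 11 (in Nim).

11


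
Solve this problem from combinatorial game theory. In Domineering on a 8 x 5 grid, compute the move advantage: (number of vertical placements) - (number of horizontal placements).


Board is 8 x 5 (rows x cols).
Left (vertical) placements: (rows-1) * cols = 7 * 5 = 35
Right (horizontal) placements: rows * (cols-1) = 8 * 4 = 32
Advantage = Left - Right = 35 - 32 = 3

3


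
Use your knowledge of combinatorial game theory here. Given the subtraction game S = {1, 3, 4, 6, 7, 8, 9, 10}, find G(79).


The subtraction set is S = {1, 3, 4, 6, 7, 8, 9, 10}.
G(k) = mex{ G(k - s) : s in S, s <= k }. We compute iteratively: G(0) = 0.
G(1) = mex({0}) = 1
G(2) = mex({1}) = 0
G(3) = mex({0}) = 1
G(4) = mex({0, 1}) = 2
G(5) = mex({0, 1, 2}) = 3
G(6) = mex({0, 1, 3}) = 2
G(7) = mex({0, 1, 2}) = 3
G(8) = mex({0, 1, 2, 3}) = 4
G(9) = mex({0, 1, 2, 3, 4}) = 5
G(10) = mex({0, 1, 2, 3, 5}) = 4
G(11) = mex({0, 1, 2, 3, 4}) = 5
G(12) = mex({0, 1, 2, 3, 4, 5}) = 6
G(13) = mex({1, 2, 3, 4, 5, 6}) = 0
G(14) = mex({0, 2, 3, 4, 5}) = 1
G(15) = mex({1, 2, 3, 4, 5, 6}) = 0
G(16) = mex({0, 2, 3, 4, 5, 6}) = 1
G(17) = mex({0, 1, 3, 4, 5}) = 2
G(18) = mex({0, 1, 2, 4, 5, 6}) = 3
G(19) = mex({0, 1, 3, 4, 5, 6}) = 2
G(20) = mex({0, 1, 2, 4, 5, 6}) = 3
G(21) = mex({0, 1, 2, 3, 5, 6}) = 4
G(22) = mex({0, 1, 2, 3, 4, 6}) = 5
Observe that G(13)..G(22) = 0, 1, 0, 1, 2, 3, 2, 3, 4, 5 repeats G(0)..G(9) = 0, 1, 0, 1, 2, 3, 2, 3, 4, 5.
For k >= max(S) = 10, G(k) is determined by the previous 10 values G(k-10)..G(k-1); a window of 10 consecutive values has recurred shifted by 13, so by induction G(k + 13) = G(k) for all k >= 0: the sequence is periodic from the start with period 13.
One period: G(0..12) = 0, 1, 0, 1, 2, 3, 2, 3, 4, 5, 4, 5, 6.
79 mod 13 = 1, so G(79) = G(1) = 1.

1


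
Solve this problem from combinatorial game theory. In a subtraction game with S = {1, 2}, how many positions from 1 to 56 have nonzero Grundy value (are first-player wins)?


Subtraction set S = {1, 2}, so G(n) = n mod 3.
G(n) = 0 when n is a multiple of 3.
Multiples of 3 in [1, 56]: 18
N-positions (nonzero Grundy) = 56 - 18 = 38

38


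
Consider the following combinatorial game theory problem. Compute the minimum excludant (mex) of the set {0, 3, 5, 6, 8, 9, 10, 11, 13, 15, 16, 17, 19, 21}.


Set = {0, 3, 5, 6, 8, 9, 10, 11, 13, 15, 16, 17, 19, 21}
0 is in the set.
1 is NOT in the set. This is the mex.
mex = 1

1


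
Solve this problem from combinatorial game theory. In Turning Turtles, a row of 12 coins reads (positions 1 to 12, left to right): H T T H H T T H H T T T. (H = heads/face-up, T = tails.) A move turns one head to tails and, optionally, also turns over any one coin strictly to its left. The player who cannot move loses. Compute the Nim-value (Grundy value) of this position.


Coins: H T T H H T T H H T T T
Key fact: a single head at position k behaves exactly like a Nim heap of size k (turning it to T and optionally flipping a coin at j < k corresponds to moving the heap from k to j, or to 0), and heads combine as a disjunctive sum (two heads at the same place would cancel, matching j XOR j = 0). So the Nim-value is the XOR of the 1-indexed positions of the heads.
Face-up positions (1-indexed): [1, 4, 5, 8, 9]
XOR 0 with 1: 0 XOR 1 = 1
XOR 1 with 4: 1 XOR 4 = 5
XOR 5 with 5: 5 XOR 5 = 0
XOR 0 with 8: 0 XOR 8 = 8
XOR 8 with 9: 8 XOR 9 = 1
Nim-value = 1

1


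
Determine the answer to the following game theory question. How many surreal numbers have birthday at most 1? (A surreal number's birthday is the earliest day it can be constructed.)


Day 0: {|} = 0 is born. Count = 1.
Day n: the number of surreal numbers born by day n is 2^(n+1) - 1.
By day 0: 2^1 - 1 = 1
By day 1: 2^2 - 1 = 3
By day 1: 3 surreal numbers.

3


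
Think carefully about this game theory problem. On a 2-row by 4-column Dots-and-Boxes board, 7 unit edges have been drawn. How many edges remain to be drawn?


Grid: 2 x 4 boxes, i.e. 3 rows and 5 columns of dots.
Horizontal edges: (rows + 1) * cols = 3 * 4 = 12
Vertical edges: rows * (cols + 1) = 2 * 5 = 10
Total edges: 12 + 10 = 22
Edges drawn: 7
Remaining: 22 - 7 = 15

15


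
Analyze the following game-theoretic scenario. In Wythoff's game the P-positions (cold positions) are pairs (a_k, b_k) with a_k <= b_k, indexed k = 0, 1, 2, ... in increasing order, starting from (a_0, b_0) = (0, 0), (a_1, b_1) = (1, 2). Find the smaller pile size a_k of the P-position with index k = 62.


By Wythoff's theorem, a_k = floor(k * phi) and b_k = floor(k * phi^2) = a_k + k, where phi = (1 + sqrt(5))/2 is the golden ratio.
phi = (1 + sqrt(5))/2 = 1.618034
k = 62
k * phi = 62 * 1.618034 = 100.318107
a_62 = floor(k * phi) = 100

100


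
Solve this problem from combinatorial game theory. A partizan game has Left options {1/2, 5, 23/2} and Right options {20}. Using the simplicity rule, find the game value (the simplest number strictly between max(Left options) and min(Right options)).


Left options: {1/2, 5, 23/2}, max = 23/2
Right options: {20}, min = 20
All options are numbers and max(Left) < min(Right), so by the simplicity theorem the value is the simplest (earliest-born) number strictly between 23/2 and 20.
Integers 12 through 19 all lie strictly between 23/2 and 20.
Among integers, the simplest (lowest birthday = smallest |n|; 0 is born on day 0, +-n on day n) is 12.
No non-integer in the interval can be simpler: if x is a non-integer in the interval, then floor(x) or ceil(x) also lies in the interval (the interval contains an integer), and both are proper prefixes of x's sign expansion, i.e. born earlier. So the game value is 12.
Game value = 12

12


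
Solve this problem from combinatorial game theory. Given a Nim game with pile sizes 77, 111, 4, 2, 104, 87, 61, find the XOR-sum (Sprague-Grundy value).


We need the XOR (exclusive or) of all pile sizes.
After XOR-ing pile 1 (size 77): 0 XOR 77 = 77
After XOR-ing pile 2 (size 111): 77 XOR 111 = 34
After XOR-ing pile 3 (size 4): 34 XOR 4 = 38
After XOR-ing pile 4 (size 2): 38 XOR 2 = 36
After XOR-ing pile 5 (size 104): 36 XOR 104 = 76
After XOR-ing pile 6 (size 87): 76 XOR 87 = 27
After XOR-ing pile 7 (size 61): 27 XOR 61 = 38
The Nim-value of this position is 38.

38


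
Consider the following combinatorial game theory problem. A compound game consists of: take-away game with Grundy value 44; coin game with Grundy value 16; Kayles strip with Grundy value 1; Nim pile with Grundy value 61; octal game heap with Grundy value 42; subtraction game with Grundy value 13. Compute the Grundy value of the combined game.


By the Sprague-Grundy theorem, the Grundy value of a sum of games is the XOR of individual Grundy values.
take-away game: Grundy value = 44. Running XOR: 0 XOR 44 = 44
coin game: Grundy value = 16. Running XOR: 44 XOR 16 = 60
Kayles strip: Grundy value = 1. Running XOR: 60 XOR 1 = 61
Nim pile: Grundy value = 61. Running XOR: 61 XOR 61 = 0
octal game heap: Grundy value = 42. Running XOR: 0 XOR 42 = 42
subtraction game: Grundy value = 13. Running XOR: 42 XOR 13 = 39
The combined Grundy value is 39.

39


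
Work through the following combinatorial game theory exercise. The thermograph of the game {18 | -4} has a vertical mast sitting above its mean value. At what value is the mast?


Game = {18 | -4}, a switch {a | b} with numbers a > b.
Its thermograph has left wall a - t and right wall b + t, which meet at t = (a - b)/2, where both equal (a + b)/2. So the mast (mean value) is at (a + b)/2.
Mean = (18 + (-4))/2 = 14/2 = 7

7


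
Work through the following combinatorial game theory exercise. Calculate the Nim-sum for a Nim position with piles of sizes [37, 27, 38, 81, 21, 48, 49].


We need the XOR (exclusive or) of all pile sizes.
After XOR-ing pile 1 (size 37): 0 XOR 37 = 37
After XOR-ing pile 2 (size 27): 37 XOR 27 = 62
After XOR-ing pile 3 (size 38): 62 XOR 38 = 24
After XOR-ing pile 4 (size 81): 24 XOR 81 = 73
After XOR-ing pile 5 (size 21): 73 XOR 21 = 92
After XOR-ing pile 6 (size 48): 92 XOR 48 = 108
After XOR-ing pile 7 (size 49): 108 XOR 49 = 93
The Nim-value of this position is 93.

93


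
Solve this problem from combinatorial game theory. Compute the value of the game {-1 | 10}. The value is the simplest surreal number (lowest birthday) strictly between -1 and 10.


Left options: {-1}, max = -1
Right options: {10}, min = 10
All options are numbers and max(Left) < min(Right), so by the simplicity theorem the value is the simplest (earliest-born) number strictly between -1 and 10.
Integers 0 through 9 all lie strictly between -1 and 10.
Among integers, the simplest (lowest birthday = smallest |n|; 0 is born on day 0, +-n on day n) is 0.
No non-integer in the interval can be simpler: if x is a non-integer in the interval, then floor(x) or ceil(x) also lies in the interval (the interval contains an integer), and both are proper prefixes of x's sign expansion, i.e. born earlier. So the game value is 0.
Game value = 0

0


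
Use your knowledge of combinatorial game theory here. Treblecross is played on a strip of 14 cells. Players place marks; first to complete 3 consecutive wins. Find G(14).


Treblecross: place X on empty cells; 3-in-a-row wins.
Playing within two cells of an existing X lets the opponent win at once, so sensible play treats the cells i-2..i+2 around each X as dead. The player left with no safe cell loses, so this is a normal-play take-away game on strips of safe cells.
Placing X at cell i (0-indexed) of a strip of k safe cells leaves independent strips of sizes max(0, i-2) and max(0, k-i-3). Hence G(k) = mex{ G(max(0,i-2)) XOR G(max(0,k-i-3)) : 0 <= i < k }, with G(0) = 0.
G(1): splits (0,0):0^0=0 -> mex({0}) = 1
G(2): splits (0,0):0^0=0 -> mex({0}) = 1
G(3): splits (0,0):0^0=0 -> mex({0}) = 1
G(4): splits (0,1):0^1=1 (0,0):0^0=0 -> mex({0, 1}) = 2
G(5): splits (0,2):0^1=1 (0,1):0^1=1 (0,0):0^0=0 -> mex({0, 1}) = 2
G(6) = mex({1}) = 0
G(7) = mex({0, 1, 2}) = 3
G(8) = mex({0, 1, 2}) = 3
G(9) = mex({0, 2}) = 1
G(10) = mex({0, 2, 3}) = 1
G(11) = mex({0, 3}) = 1
G(12) = mex({1, 3}) = 0
G(13) = mex({0, 1, 2, 3}) = 4
G(14) = mex({0, 1, 2}) = 3
Therefore G(14) = 3.

3


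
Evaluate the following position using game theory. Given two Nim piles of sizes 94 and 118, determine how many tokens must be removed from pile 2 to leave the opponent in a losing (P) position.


Piles: 94 and 118
Current XOR: 94 XOR 118 = 40 (non-zero, so this is an N-position).
To make the XOR zero, we need to find a move that balances the piles.
For pile 2 (size 118): target = 118 XOR 40 = 94
We reduce pile 2 from 118 to 94.
Tokens removed: 118 - 94 = 24
Verification: 94 XOR 94 = 0

24


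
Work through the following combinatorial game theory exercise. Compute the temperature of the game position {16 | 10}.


The game is {16 | 10}, a switch {a | b} with numbers a > b.
Cooling {a | b} by t gives {a - t | b + t}, which stops being hot when a - t = b + t, i.e. at t = (a - b)/2. So the temperature of a switch is (a - b)/2.
Temperature = (Left option - Right option) / 2
= (16 - (10)) / 2
= 6 / 2
= 3

3


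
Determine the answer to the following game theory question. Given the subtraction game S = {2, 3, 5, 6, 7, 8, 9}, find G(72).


The subtraction set is S = {2, 3, 5, 6, 7, 8, 9}.
G(k) = mex{ G(k - s) : s in S, s <= k }. We compute iteratively: G(0) = 0.
G(1) = mex({}) = 0
G(2) = mex({0}) = 1
G(3) = mex({0}) = 1
G(4) = mex({0, 1}) = 2
G(5) = mex({0, 1}) = 2
G(6) = mex({0, 1, 2}) = 3
G(7) = mex({0, 1, 2}) = 3
G(8) = mex({0, 1, 2, 3}) = 4
G(9) = mex({0, 1, 2, 3}) = 4
G(10) = mex({0, 1, 2, 3, 4}) = 5
G(11) = mex({1, 2, 3, 4}) = 0
G(12) = mex({1, 2, 3, 4, 5}) = 0
G(13) = mex({0, 2, 3, 4, 5}) = 1
G(14) = mex({0, 2, 3, 4}) = 1
G(15) = mex({0, 1, 3, 4, 5}) = 2
G(16) = mex({0, 1, 3, 4, 5}) = 2
G(17) = mex({0, 1, 2, 4, 5}) = 3
G(18) = mex({0, 1, 2, 4, 5}) = 3
G(19) = mex({0, 1, 2, 3, 5}) = 4
Observe that G(11)..G(19) = 0, 0, 1, 1, 2, 2, 3, 3, 4 repeats G(0)..G(8) = 0, 0, 1, 1, 2, 2, 3, 3, 4.
For k >= max(S) = 9, G(k) is determined by the previous 9 values G(k-9)..G(k-1); a window of 9 consecutive values has recurred shifted by 11, so by induction G(k + 11) = G(k) for all k >= 0: the sequence is periodic from the start with period 11.
One period: G(0..10) = 0, 0, 1, 1, 2, 2, 3, 3, 4, 4, 5.
72 mod 11 = 6, so G(72) = G(6) = 3.

3


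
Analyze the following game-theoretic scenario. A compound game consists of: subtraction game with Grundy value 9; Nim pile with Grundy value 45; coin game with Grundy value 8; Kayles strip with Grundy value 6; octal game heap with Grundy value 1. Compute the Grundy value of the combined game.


By the Sprague-Grundy theorem, the Grundy value of a sum of games is the XOR of individual Grundy values.
subtraction game: Grundy value = 9. Running XOR: 0 XOR 9 = 9
Nim pile: Grundy value = 45. Running XOR: 9 XOR 45 = 36
coin game: Grundy value = 8. Running XOR: 36 XOR 8 = 44
Kayles strip: Grundy value = 6. Running XOR: 44 XOR 6 = 42
octal game heap: Grundy value = 1. Running XOR: 42 XOR 1 = 43
The combined Grundy value is 43.

43


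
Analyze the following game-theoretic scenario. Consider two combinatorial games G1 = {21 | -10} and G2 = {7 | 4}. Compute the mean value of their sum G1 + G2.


G1 = {21 | -10}, G2 = {7 | 4}
Each is a switch {a | b} with numbers a > b; its mean value is (a + b)/2, and mean value is additive over game sums: m(G1 + G2) = m(G1) + m(G2).
Mean of G1 = (21 + (-10))/2 = 11/2 = 11/2
Mean of G2 = (7 + (4))/2 = 11/2 = 11/2
Mean of G1 + G2 = 11/2 + 11/2 = 11

11


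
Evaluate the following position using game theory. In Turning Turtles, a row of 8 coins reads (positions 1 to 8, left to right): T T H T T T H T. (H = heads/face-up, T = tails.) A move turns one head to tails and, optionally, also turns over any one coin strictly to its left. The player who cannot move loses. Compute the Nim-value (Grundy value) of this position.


Coins: T T H T T T H T
Key fact: a single head at position k behaves exactly like a Nim heap of size k (turning it to T and optionally flipping a coin at j < k corresponds to moving the heap from k to j, or to 0), and heads combine as a disjunctive sum (two heads at the same place would cancel, matching j XOR j = 0). So the Nim-value is the XOR of the 1-indexed positions of the heads.
Face-up positions (1-indexed): [3, 7]
XOR 0 with 3: 0 XOR 3 = 3
XOR 3 with 7: 3 XOR 7 = 4
Nim-value = 4

4


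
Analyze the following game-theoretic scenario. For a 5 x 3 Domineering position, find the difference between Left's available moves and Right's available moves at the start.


Board is 5 x 3 (rows x cols).
Left (vertical) placements: (rows-1) * cols = 4 * 3 = 12
Right (horizontal) placements: rows * (cols-1) = 5 * 2 = 10
Advantage = Left - Right = 12 - 10 = 2

2


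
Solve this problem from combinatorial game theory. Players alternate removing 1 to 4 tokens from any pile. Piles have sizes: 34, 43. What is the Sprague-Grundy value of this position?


Subtraction set: {1, 2, 3, 4}
For this subtraction set, G(n) = n mod 5 (period = max + 1 = 5).
Pile 1 (size 34): G(34) = 34 mod 5 = 4
Pile 2 (size 43): G(43) = 43 mod 5 = 3
Total Grundy value = XOR of all: 4 XOR 3 = 7

7


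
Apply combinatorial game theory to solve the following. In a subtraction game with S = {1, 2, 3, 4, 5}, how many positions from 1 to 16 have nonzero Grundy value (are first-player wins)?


Subtraction set S = {1, 2, 3, 4, 5}, so G(n) = n mod 6.
G(n) = 0 when n is a multiple of 6.
Multiples of 6 in [1, 16]: 2
N-positions (nonzero Grundy) = 16 - 2 = 14

14


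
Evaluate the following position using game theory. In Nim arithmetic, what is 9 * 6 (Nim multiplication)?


Nim multiplication is bilinear over XOR: (u XOR v) * w = (u*w) XOR (v*w).
So we split each operand into its bit components and XOR the pairwise Nim products.
9 = 1 + 8 (as XOR of powers of 2).
6 = 2 + 4 (as XOR of powers of 2).
Using the standard Nim-product table on single bits:
  2*2 = 3,   2*4 = 8,   2*8 = 12,
  4*4 = 6,   4*8 = 11,  8*8 = 13,
and  1*x = x (identity), k*l = l*k (commutative).
Pairwise Nim products:
  1 * 2 = 2
  1 * 4 = 4
  8 * 2 = 12
  8 * 4 = 11
XOR them: 2 XOR 4 XOR 12 XOR 11 = 1.
Result: 9 * 6 = 1 (in Nim).

1


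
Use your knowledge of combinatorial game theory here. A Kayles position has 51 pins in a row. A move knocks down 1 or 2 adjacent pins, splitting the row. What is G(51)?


Kayles: a move removes 1 or 2 adjacent pins from a contiguous row.
Removing pins from a row of k leaves two independent rows (a, b) with a + b = k - 1 (one pin) or a + b = k - 2 (two pins); an end removal gives a = 0.
By Sprague-Grundy, G(k) = mex{ G(a) XOR G(b) } over all these splits. G(0) = 0.
G(1): splits (0,0):0^0=0 -> mex({0}) = 1
G(2): splits (0,1):0^1=1 (0,0):0^0=0 -> mex({0, 1}) = 2
G(3): splits (0,2):0^2=2 (1,1):1^1=0 (0,1):0^1=1 -> mex({0, 1, 2}) = 3
G(4): splits (0,3):0^3=3 (1,2):1^2=3 (0,2):0^2=2 (1,1):1^1=0 -> mex({0, 2, 3}) = 1
G(5): splits (0,4):0^1=1 (1,3):1^3=2 (2,2):2^2=0 (0,3):0^3=3 (1,2):1^2=3 -> mex({0, 1, 2, 3}) = 4
G(6) = mex({0, 1, 2, 4}) = 3
G(7) = mex({0, 1, 3, 4, 5}) = 2
G(8) = mex({0, 2, 3, 5, 6}) = 1
G(9) = mex({0, 1, 2, 3, 6, 7}) = 4
G(10) = mex({0, 1, 3, 4, 5, 7}) = 2
G(11) = mex({0, 1, 2, 3, 4, 5}) = 6
G(12) = mex({0, 1, 2, 3, 5, 6, 7}) = 4
G(13) = mex({0, 2, 3, 4, 6, 7}) = 1
G(14) = mex({0, 1, 4, 5, 6, 7}) = 2
G(15) = mex({0, 1, 2, 3, 4, 5, 6}) = 7
G(16) = mex({0, 2, 3, 5, 6, 7}) = 1
G(17) = mex({0, 1, 2, 3, 5, 6, 7}) = 4
G(18) = mex({0, 1, 2, 4, 5, 6}) = 3
G(19) = mex({0, 1, 3, 4, 5, 7}) = 2
G(20) = mex({0, 2, 3, 4, 5, 6, 7}) = 1
G(21) = mex({0, 1, 2, 3, 5, 6, 7}) = 4
G(22) = mex({0, 1, 2, 3, 4, 5, 7}) = 6
G(23) = mex({0, 1, 2, 3, 4, 5, 6}) = 7
G(24) = mex({0, 1, 2, 3, 5, 6, 7}) = 4
G(25) = mex({0, 2, 3, 4, 6, 7}) = 1
G(26) = mex({0, 1, 3, 4, 5, 6, 7}) = 2
G(27) = mex({0, 1, 2, 3, 4, 5, 6, 7}) = 8
G(28) = mex({0, 1, 2, 3, 4, 6, 7, 8}) = 5
G(29) = mex({0, 1, 2, 3, 5, 6, 7, 8, 9}) = 4
G(30) = mex({0, 1, 2, 3, 4, 5, 6, 9, 10}) = 7
G(31) = mex({0, 1, 3, 4, 5, 7, 10, 11}) = 2
G(32) = mex({0, 2, 3, 4, 5, 6, 7, 9, 11}) = 1
G(33) = mex({0, 1, 2, 3, 4, 5, 6, 7, 9, 12}) = 8
G(34) = mex({0, 1, 2, 3, 4, 5, 7, 8, 11, 12}) = 6
G(35) = mex({0, 1, 2, 3, 4, 5, 6, 8, 9, 10, 11}) = 7
G(36) = mex({0, 1, 2, 3, 5, 6, 7, 9, 10}) = 4
G(37) = mex({0, 2, 3, 4, 6, 7, 9, 10, 11, 12}) = 1
G(38) = mex({0, 1, 3, 4, 5, 6, 7, 9, 10, 11, 12}) = 2
G(39) = mex({0, 1, 2, 4, 5, 6, 7, 9, 10, 12, 14}) = 3
G(40) = mex({0, 2, 3, 4, 6, 7, 11, 12, 14}) = 1
G(41) = mex({0, 1, 2, 3, 5, 6, 7, 9, 10, 11, 12}) = 4
G(42) = mex({0, 1, 2, 3, 4, 5, 6, 9, 10}) = 7
G(43) = mex({0, 1, 3, 4, 5, 7, 9, 10, 12, 15}) = 2
G(44) = mex({0, 2, 3, 4, 5, 6, 7, 9, 10, 12, 15}) = 1
G(45) = mex({0, 1, 2, 3, 4, 5, 6, 7, 9, 10, 12, 14}) = 8
G(46) = mex({0, 1, 3, 4, 5, 7, 8, 11, 12, 14}) = 2
G(47) = mex({0, 1, 2, 3, 4, 5, 6, 8, 9, 10, 11, 12}) = 7
G(48) = mex({0, 1, 2, 3, 5, 6, 7, 9, 10}) = 4
G(49) = mex({0, 2, 3, 4, 6, 7, 9, 10, 11, 12, 15}) = 1
G(50) = mex({0, 1, 4, 5, 6, 7, 9, 11, 12, 14, 15}) = 2
G(51) = mex({0, 1, 2, 3, 4, 5, 6, 7, 9, 12, 14, 15}) = 8
Therefore G(51) = 8.

8


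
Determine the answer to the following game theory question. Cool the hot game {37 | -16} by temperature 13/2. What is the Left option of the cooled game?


Original game: {37 | -16} (a switch {a | b} with a > b).
Cooling by t (for t below the temperature (a - b)/2 = 53/2) taxes each move by t: {a | b} cooled by t is {a - t | b + t}.
Cooling amount: t = 13/2
Cooled Left option: 37 - 13/2 = 61/2
Cooled Right option: -16 + 13/2 = -19/2
Cooled game: {61/2 | -19/2}
Left option = 61/2

61/2


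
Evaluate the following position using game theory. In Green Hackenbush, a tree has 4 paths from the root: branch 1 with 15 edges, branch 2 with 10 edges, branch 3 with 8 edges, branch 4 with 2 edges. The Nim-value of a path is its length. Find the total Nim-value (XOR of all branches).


The tree has 4 branches from the ground vertex.
In Green Hackenbush, the Nim-value of a simple path of length k is k.
Branch 1: length 15, Nim-value = 15
Branch 2: length 10, Nim-value = 10
Branch 3: length 8, Nim-value = 8
Branch 4: length 2, Nim-value = 2
Total Nim-value = XOR of all branch values:
0 XOR 15 = 15
15 XOR 10 = 5
5 XOR 8 = 13
13 XOR 2 = 15
Nim-value of the tree = 15

15


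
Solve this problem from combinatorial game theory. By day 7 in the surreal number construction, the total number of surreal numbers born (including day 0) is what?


Day 0: {|} = 0 is born. Count = 1.
Day n: the number of surreal numbers born by day n is 2^(n+1) - 1.
By day 0: 2^1 - 1 = 1
By day 1: 2^2 - 1 = 3
By day 2: 2^3 - 1 = 7
By day 3: 2^4 - 1 = 15
By day 4: 2^5 - 1 = 31
By day 5: 2^6 - 1 = 63
By day 6: 2^7 - 1 = 127
By day 7: 2^8 - 1 = 255
By day 7: 255 surreal numbers.

255


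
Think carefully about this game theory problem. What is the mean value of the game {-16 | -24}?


Game = {-16 | -24}, a switch {a | b} with numbers a > b.
Its thermograph has left wall a - t and right wall b + t, which meet at t = (a - b)/2, where both equal (a + b)/2. So the mast (mean value) is at (a + b)/2.
Mean = (-16 + (-24))/2 = -40/2 = -20

-20


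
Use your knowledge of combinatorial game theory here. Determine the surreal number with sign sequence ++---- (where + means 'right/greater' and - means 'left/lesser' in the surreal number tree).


Sign expansion: ++----
Rule: track bounds (lo, hi), initially (-inf, +inf). On '+', the current value becomes lo and we move to the simplest number in (value, hi): value + 1 if hi = +inf, otherwise the midpoint (value + hi)/2. On '-', the current value becomes hi and we move to value - 1 if lo = -inf, otherwise the midpoint (lo + value)/2.
Start at 0.
Step 1: sign = +, move right. Bounds: (0, +inf). Value = 1
Step 2: sign = +, move right. Bounds: (1, +inf). Value = 2
Step 3: sign = -, move left. Bounds: (1, 2). Value = 3/2
Step 4: sign = -, move left. Bounds: (1, 3/2). Value = 5/4
Step 5: sign = -, move left. Bounds: (1, 5/4). Value = 9/8
Step 6: sign = -, move left. Bounds: (1, 9/8). Value = 17/16
The surreal number with sign expansion ++---- is 17/16.

17/16


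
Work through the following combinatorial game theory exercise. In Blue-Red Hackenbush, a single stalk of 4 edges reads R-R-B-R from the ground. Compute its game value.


Edges (from ground): R-R-B-R
By Berlekamp's sign-expansion rule, a Blue-Red Hackenbush stalk has the value of the surreal number whose sign sequence is the edge sequence with B -> + and R -> -.
Sign sequence: --+-
Trace the sign expansion in the surreal number tree, starting from 0:
Edge 1: R (sign -) -> bounds (-inf, 0), value = -1
Edge 2: R (sign -) -> bounds (-inf, -1), value = -2
Edge 3: B (sign +) -> bounds (-2, -1), value = -3/2
Edge 4: R (sign -) -> bounds (-2, -3/2), value = -7/4
Game value = -7/4

-7/4


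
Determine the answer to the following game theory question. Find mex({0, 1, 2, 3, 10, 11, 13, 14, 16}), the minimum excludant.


Set = {0, 1, 2, 3, 10, 11, 13, 14, 16}
0 is in the set.
1 is in the set.
2 is in the set.
3 is in the set.
4 is NOT in the set. This is the mex.
mex = 4

4


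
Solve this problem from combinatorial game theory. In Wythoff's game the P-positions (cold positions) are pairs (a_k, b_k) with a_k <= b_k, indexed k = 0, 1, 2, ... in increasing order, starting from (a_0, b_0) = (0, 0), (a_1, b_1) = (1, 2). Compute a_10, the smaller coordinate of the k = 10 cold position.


By Wythoff's theorem, a_k = floor(k * phi) and b_k = floor(k * phi^2) = a_k + k, where phi = (1 + sqrt(5))/2 is the golden ratio.
phi = (1 + sqrt(5))/2 = 1.618034
k = 10
k * phi = 10 * 1.618034 = 16.180340
a_10 = floor(k * phi) = 16

16


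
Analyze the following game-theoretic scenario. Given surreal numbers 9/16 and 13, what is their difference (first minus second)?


x = 9/16, y = 13
Converting to common denominator: 16
x = 9/16, y = 208/16
x - y = 9/16 - 13 = -199/16

-199/16


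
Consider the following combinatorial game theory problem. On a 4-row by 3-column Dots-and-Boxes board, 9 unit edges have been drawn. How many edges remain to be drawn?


Grid: 4 x 3 boxes, i.e. 5 rows and 4 columns of dots.
Horizontal edges: (rows + 1) * cols = 5 * 3 = 15
Vertical edges: rows * (cols + 1) = 4 * 4 = 16
Total edges: 15 + 16 = 31
Edges drawn: 9
Remaining: 31 - 9 = 22

22


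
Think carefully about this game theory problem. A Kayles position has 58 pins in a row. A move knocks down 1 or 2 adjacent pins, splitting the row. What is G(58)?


Kayles: a move removes 1 or 2 adjacent pins from a contiguous row.
Removing pins from a row of k leaves two independent rows (a, b) with a + b = k - 1 (one pin) or a + b = k - 2 (two pins); an end removal gives a = 0.
By Sprague-Grundy, G(k) = mex{ G(a) XOR G(b) } over all these splits. G(0) = 0.
G(1): splits (0,0):0^0=0 -> mex({0}) = 1
G(2): splits (0,1):0^1=1 (0,0):0^0=0 -> mex({0, 1}) = 2
G(3): splits (0,2):0^2=2 (1,1):1^1=0 (0,1):0^1=1 -> mex({0, 1, 2}) = 3
G(4): splits (0,3):0^3=3 (1,2):1^2=3 (0,2):0^2=2 (1,1):1^1=0 -> mex({0, 2, 3}) = 1
G(5): splits (0,4):0^1=1 (1,3):1^3=2 (2,2):2^2=0 (0,3):0^3=3 (1,2):1^2=3 -> mex({0, 1, 2, 3}) = 4
G(6) = mex({0, 1, 2, 4}) = 3
G(7) = mex({0, 1, 3, 4, 5}) = 2
G(8) = mex({0, 2, 3, 5, 6}) = 1
G(9) = mex({0, 1, 2, 3, 6, 7}) = 4
G(10) = mex({0, 1, 3, 4, 5, 7}) = 2
G(11) = mex({0, 1, 2, 3, 4, 5}) = 6
G(12) = mex({0, 1, 2, 3, 5, 6, 7}) = 4
G(13) = mex({0, 2, 3, 4, 6, 7}) = 1
G(14) = mex({0, 1, 4, 5, 6, 7}) = 2
G(15) = mex({0, 1, 2, 3, 4, 5, 6}) = 7
G(16) = mex({0, 2, 3, 5, 6, 7}) = 1
G(17) = mex({0, 1, 2, 3, 5, 6, 7}) = 4
G(18) = mex({0, 1, 2, 4, 5, 6}) = 3
G(19) = mex({0, 1, 3, 4, 5, 7}) = 2
G(20) = mex({0, 2, 3, 4, 5, 6, 7}) = 1
G(21) = mex({0, 1, 2, 3, 5, 6, 7}) = 4
G(22) = mex({0, 1, 2, 3, 4, 5, 7}) = 6
G(23) = mex({0, 1, 2, 3, 4, 5, 6}) = 7
G(24) = mex({0, 1, 2, 3, 5, 6, 7}) = 4
G(25) = mex({0, 2, 3, 4, 6, 7}) = 1
G(26) = mex({0, 1, 3, 4, 5, 6, 7}) = 2
G(27) = mex({0, 1, 2, 3, 4, 5, 6, 7}) = 8
G(28) = mex({0, 1, 2, 3, 4, 6, 7, 8}) = 5
G(29) = mex({0, 1, 2, 3, 5, 6, 7, 8, 9}) = 4
G(30) = mex({0, 1, 2, 3, 4, 5, 6, 9, 10}) = 7
G(31) = mex({0, 1, 3, 4, 5, 7, 10, 11}) = 2
G(32) = mex({0, 2, 3, 4, 5, 6, 7, 9, 11}) = 1
G(33) = mex({0, 1, 2, 3, 4, 5, 6, 7, 9, 12}) = 8
G(34) = mex({0, 1, 2, 3, 4, 5, 7, 8, 11, 12}) = 6
G(35) = mex({0, 1, 2, 3, 4, 5, 6, 8, 9, 10, 11}) = 7
G(36) = mex({0, 1, 2, 3, 5, 6, 7, 9, 10}) = 4
G(37) = mex({0, 2, 3, 4, 6, 7, 9, 10, 11, 12}) = 1
G(38) = mex({0, 1, 3, 4, 5, 6, 7, 9, 10, 11, 12}) = 2
G(39) = mex({0, 1, 2, 4, 5, 6, 7, 9, 10, 12, 14}) = 3
G(40) = mex({0, 2, 3, 4, 6, 7, 11, 12, 14}) = 1
G(41) = mex({0, 1, 2, 3, 5, 6, 7, 9, 10, 11, 12}) = 4
G(42) = mex({0, 1, 2, 3, 4, 5, 6, 9, 10}) = 7
G(43) = mex({0, 1, 3, 4, 5, 7, 9, 10, 12, 15}) = 2
G(44) = mex({0, 2, 3, 4, 5, 6, 7, 9, 10, 12, 15}) = 1
G(45) = mex({0, 1, 2, 3, 4, 5, 6, 7, 9, 10, 12, 14}) = 8
G(46) = mex({0, 1, 3, 4, 5, 7, 8, 11, 12, 14}) = 2
G(47) = mex({0, 1, 2, 3, 4, 5, 6, 8, 9, 10, 11, 12}) = 7
G(48) = mex({0, 1, 2, 3, 5, 6, 7, 9, 10}) = 4
G(49) = mex({0, 2, 3, 4, 6, 7, 9, 10, 11, 12, 15}) = 1
G(50) = mex({0, 1, 4, 5, 6, 7, 9, 11, 12, 14, 15}) = 2
G(51) = mex({0, 1, 2, 3, 4, 5, 6, 7, 9, 12, 14, 15}) = 8
G(52) = mex({0, 2, 3, 4, 5, 6, 7, 8, 11, 12, 15}) = 1
G(53) = mex({0, 1, 2, 3, 5, 6, 7, 8, 9, 10, 11, 12}) = 4
G(54) = mex({0, 1, 2, 3, 4, 5, 6, 9, 10}) = 7
G(55) = mex({0, 1, 3, 4, 5, 7, 9, 10, 11, 12}) = 2
G(56) = mex({0, 2, 3, 4, 5, 6, 7, 9, 10, 11, 12, 13, 14}) = 1
G(57) = mex({0, 1, 2, 3, 5, 6, 7, 9, 10, 12, 13, 14, 15}) = 4
G(58) = mex({0, 1, 3, 4, 5, 7, 11, 12, 14, 15}) = 2
Therefore G(58) = 2.

2
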